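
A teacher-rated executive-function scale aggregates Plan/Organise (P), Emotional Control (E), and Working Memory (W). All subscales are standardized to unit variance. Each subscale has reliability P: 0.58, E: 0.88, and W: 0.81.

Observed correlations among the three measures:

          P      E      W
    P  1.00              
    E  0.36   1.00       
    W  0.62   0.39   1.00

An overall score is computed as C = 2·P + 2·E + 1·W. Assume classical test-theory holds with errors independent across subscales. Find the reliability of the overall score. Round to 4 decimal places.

0.8524

Var(C) = 2² + 2² + 1 + 2·[4·0.36 + 2·0.62 + 2·0.39] = 9 + 6.92 = 15.92.
With uncorrelated errors the cross-covariances are all true-score covariance, so they carry over unchanged; only the diagonal terms shrink to ρᵢσᵢ².
True-score variance = [2²·0.58 + 2²·0.88 + 0.81] + 6.92 = 6.65 + 6.92 = 13.57.
Reliability = 13.57 / 15.92 = 0.8524.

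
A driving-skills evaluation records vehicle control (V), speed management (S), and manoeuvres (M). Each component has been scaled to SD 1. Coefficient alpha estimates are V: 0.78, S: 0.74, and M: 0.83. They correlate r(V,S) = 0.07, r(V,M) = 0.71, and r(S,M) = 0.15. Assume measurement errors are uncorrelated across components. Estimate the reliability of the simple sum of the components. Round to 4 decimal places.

Var(V+S+M) = 3 + 2·[0.07 + 0.71 + 0.15] = 3 + 1.86 = 4.86.
Because errors are independent across components, Cov(Tᵢ,Tⱼ) = Cov(Xᵢ,Xⱼ); the off-diagonal part of the true-score variance is the same as above.
True-score variance = [0.78 + 0.74 + 0.83] + 1.86 = 2.35 + 1.86 = 4.21.
Reliability = 4.21 / 4.86 = 0.8663.

0.8663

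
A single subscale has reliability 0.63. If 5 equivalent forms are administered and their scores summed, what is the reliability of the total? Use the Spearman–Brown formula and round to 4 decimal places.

ρ_k = kρ / (1 + (k−1)ρ) = 5·0.63 / (1 + 4·0.63) = 3.150 / 3.520 = 0.8949.

0.8949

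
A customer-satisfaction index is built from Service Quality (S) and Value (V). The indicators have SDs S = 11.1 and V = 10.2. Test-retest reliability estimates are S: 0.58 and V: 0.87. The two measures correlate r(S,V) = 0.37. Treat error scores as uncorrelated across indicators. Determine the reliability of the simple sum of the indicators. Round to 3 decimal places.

Var(S+V) = 11.1² + 10.2² + 2·[11.1·10.2·0.37] = 227.25 + 83.7828 = 311.033.
Because errors are independent across components, Cov(Tᵢ,Tⱼ) = Cov(Xᵢ,Xⱼ); the off-diagonal part of the true-score variance is the same as above.
True-score variance = [11.1²·0.58 + 10.2²·0.87] + 83.7828 = 161.977 + 83.7828 = 245.759.
Reliability = 245.759 / 311.033 = 0.790.

0.790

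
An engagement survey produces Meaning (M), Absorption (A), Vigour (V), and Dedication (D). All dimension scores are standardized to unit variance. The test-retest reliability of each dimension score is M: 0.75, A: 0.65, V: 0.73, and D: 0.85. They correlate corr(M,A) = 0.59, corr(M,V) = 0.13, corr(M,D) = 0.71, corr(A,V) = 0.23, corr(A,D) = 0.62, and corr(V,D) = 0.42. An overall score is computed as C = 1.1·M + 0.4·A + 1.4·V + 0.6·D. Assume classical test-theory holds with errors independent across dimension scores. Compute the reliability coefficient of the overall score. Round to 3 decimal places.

0.862

Var(C) = 1.1² + 0.4² + 1.4² + 0.6² + 2·[0.44·0.59 + 1.54·0.13 + 0.66·0.71 + 0.56·0.23 + 0.24·0.62 + 0.84·0.42] = 3.69 + 3.1176 = 6.8076.
Because errors are independent across components, Cov(Tᵢ,Tⱼ) = Cov(Xᵢ,Xⱼ); the off-diagonal part of the true-score variance is the same as above.
True-score variance = [1.1²·0.75 + 0.4²·0.65 + 1.4²·0.73 + 0.6²·0.85] + 3.1176 = 2.7483 + 3.1176 = 5.8659.
Reliability = 5.8659 / 6.8076 = 0.862.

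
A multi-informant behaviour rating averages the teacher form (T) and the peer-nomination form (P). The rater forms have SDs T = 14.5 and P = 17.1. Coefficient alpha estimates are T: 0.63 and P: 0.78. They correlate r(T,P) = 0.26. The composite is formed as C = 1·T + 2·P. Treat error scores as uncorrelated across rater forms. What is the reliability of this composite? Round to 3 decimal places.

0.795

Var(C) = 14.5² + 2²·17.1² + 2·[2·14.5·17.1·0.26] = 1379.89 + 257.868 = 1637.76.
With uncorrelated errors the cross-covariances are all true-score covariance, so they carry over unchanged; only the diagonal terms shrink to ρᵢσᵢ².
True-score variance = [14.5²·0.63 + 2²·17.1²·0.78] + 257.868 = 1044.78 + 257.868 = 1302.64.
Reliability = 1302.64 / 1637.76 = 0.795.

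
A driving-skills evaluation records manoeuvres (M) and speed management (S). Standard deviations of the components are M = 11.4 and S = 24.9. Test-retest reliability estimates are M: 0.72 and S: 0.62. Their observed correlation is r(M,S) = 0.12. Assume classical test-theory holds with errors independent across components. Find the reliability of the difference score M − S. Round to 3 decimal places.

Var(M−S) = 11.4² + 24.9² − 2·11.4·24.9·0.12 = 749.97 − 68.1264 = 681.844.
Because errors are independent across components, Cov(Tᵢ,Tⱼ) = Cov(Xᵢ,Xⱼ); the off-diagonal part of the true-score variance is the same as above.
True-score variance = [11.4²·0.72 + 24.9²·0.62] − 68.1264 = 477.977 − 68.1264 = 409.851.
Reliability = 409.851 / 681.844 = 0.601.

0.601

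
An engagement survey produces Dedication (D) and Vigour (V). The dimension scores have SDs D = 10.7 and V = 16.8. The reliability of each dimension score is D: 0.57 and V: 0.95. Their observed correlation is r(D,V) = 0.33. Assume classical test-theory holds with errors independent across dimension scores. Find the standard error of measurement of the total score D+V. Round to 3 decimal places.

Var(total) = 396.73 + 118.642 = 515.372.
True-score variance = 333.387 + 118.642 = 452.029, so reliability = 0.8771.
Error variance = 515.372 − 452.029 = 63.3427; SEM = √63.3427 = 7.959.

7.959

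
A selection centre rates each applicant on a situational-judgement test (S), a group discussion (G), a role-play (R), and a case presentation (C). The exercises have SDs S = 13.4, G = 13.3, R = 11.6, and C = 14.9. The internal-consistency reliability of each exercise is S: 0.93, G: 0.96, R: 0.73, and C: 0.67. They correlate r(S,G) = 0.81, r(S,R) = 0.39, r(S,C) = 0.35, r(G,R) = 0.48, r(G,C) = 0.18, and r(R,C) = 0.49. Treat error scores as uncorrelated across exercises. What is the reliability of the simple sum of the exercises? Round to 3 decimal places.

Var(S+G+R+C) = 13.4² + 13.3² + 11.6² + 14.9² + 2·[13.4·13.3·0.81 + 13.4·11.6·0.39 + 13.4·14.9·0.35 + 13.3·11.6·0.48 + 13.3·14.9·0.18 + 11.6·14.9·0.49] = 713.02 + 938.555 = 1651.57.
With uncorrelated errors the cross-covariances are all true-score covariance, so they carry over unchanged; only the diagonal terms shrink to ρᵢσᵢ².
True-score variance = [13.4²·0.93 + 13.3²·0.96 + 11.6²·0.73 + 14.9²·0.67] + 938.555 = 583.781 + 938.555 = 1522.34.
Reliability = 1522.34 / 1651.57 = 0.922.

0.922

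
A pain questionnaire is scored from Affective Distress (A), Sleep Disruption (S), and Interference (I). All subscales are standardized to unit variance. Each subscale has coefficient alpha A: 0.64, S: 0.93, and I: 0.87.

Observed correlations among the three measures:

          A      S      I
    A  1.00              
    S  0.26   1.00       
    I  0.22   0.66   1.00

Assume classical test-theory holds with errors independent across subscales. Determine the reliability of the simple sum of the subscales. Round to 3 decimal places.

0.894

Var(A+S+I) = 3 + 2·[0.26 + 0.22 + 0.66] = 3 + 2.28 = 5.28.
With uncorrelated errors the cross-covariances are all true-score covariance, so they carry over unchanged; only the diagonal terms shrink to ρᵢσᵢ².
True-score variance = [0.64 + 0.93 + 0.87] + 2.28 = 2.44 + 2.28 = 4.72.
Reliability = 4.72 / 5.28 = 0.894.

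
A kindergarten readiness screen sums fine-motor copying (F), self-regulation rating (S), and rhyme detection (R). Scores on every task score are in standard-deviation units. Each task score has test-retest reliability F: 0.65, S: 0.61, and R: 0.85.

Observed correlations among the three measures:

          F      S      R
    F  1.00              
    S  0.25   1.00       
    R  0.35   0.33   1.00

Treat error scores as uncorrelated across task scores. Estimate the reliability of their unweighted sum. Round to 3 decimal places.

0.817

Var(F+S+R) = 3 + 2·[0.25 + 0.35 + 0.33] = 3 + 1.86 = 4.86.
With uncorrelated errors the cross-covariances are all true-score covariance, so they carry over unchanged; only the diagonal terms shrink to ρᵢσᵢ².
True-score variance = [0.65 + 0.61 + 0.85] + 1.86 = 2.11 + 1.86 = 3.97.
Reliability = 3.97 / 4.86 = 0.817.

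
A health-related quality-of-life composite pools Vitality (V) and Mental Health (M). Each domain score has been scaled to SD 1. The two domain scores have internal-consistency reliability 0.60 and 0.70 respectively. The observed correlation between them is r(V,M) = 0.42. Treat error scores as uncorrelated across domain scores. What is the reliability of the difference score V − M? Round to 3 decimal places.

Var(V−M) = 1 + 1 − 2·0.42 = 2 − 0.84 = 1.16.
Under uncorrelated errors the observed covariances equal the true-score covariances, so only the own-variance terms attenuate.
True-score variance = [0.60 + 0.70] − 0.84 = 1.3 − 0.84 = 0.46.
Reliability = 0.46 / 1.16 = 0.397.

0.397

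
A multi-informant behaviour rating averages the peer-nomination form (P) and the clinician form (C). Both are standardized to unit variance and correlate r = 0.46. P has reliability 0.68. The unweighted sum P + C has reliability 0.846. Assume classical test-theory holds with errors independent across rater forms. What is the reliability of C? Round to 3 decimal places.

0.870

Var(P+C) = 2 + 2·0.46 = 2.920.
True-score variance = ρ_P + ρ_C + 2·0.46, so 0.846 = (0.68 + ρ_C + 0.92) / 2.920.
ρ_C = 0.846·2.920 − 0.68 − 0.92 = 0.870.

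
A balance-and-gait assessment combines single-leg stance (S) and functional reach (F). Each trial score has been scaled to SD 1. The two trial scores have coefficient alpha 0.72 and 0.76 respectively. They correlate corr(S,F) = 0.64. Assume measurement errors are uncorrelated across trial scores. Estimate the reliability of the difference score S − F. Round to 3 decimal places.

Var(S−F) = 1 + 1 − 2·0.64 = 2 − 1.28 = 0.72.
Because errors are independent across components, Cov(Tᵢ,Tⱼ) = Cov(Xᵢ,Xⱼ); the off-diagonal part of the true-score variance is the same as above.
True-score variance = [0.72 + 0.76] − 1.28 = 1.48 − 1.28 = 0.2.
Reliability = 0.2 / 0.72 = 0.278.

0.278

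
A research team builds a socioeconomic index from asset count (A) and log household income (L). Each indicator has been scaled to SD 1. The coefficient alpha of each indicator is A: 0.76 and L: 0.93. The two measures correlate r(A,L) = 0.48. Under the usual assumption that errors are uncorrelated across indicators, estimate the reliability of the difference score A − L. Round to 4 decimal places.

Var(A−L) = 1 + 1 − 2·0.48 = 2 − 0.96 = 1.04.
Because errors are independent across components, Cov(Tᵢ,Tⱼ) = Cov(Xᵢ,Xⱼ); the off-diagonal part of the true-score variance is the same as above.
True-score variance = [0.76 + 0.93] − 0.96 = 1.69 − 0.96 = 0.73.
Reliability = 0.73 / 1.04 = 0.7019.

0.7019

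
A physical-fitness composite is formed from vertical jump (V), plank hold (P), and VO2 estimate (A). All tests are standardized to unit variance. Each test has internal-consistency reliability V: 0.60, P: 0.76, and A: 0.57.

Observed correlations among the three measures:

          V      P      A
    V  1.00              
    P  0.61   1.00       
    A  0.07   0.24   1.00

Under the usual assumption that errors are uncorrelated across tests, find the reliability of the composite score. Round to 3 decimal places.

Var(V+P+A) = 3 + 2·[0.61 + 0.07 + 0.24] = 3 + 1.84 = 4.84.
With uncorrelated errors the cross-covariances are all true-score covariance, so they carry over unchanged; only the diagonal terms shrink to ρᵢσᵢ².
True-score variance = [0.60 + 0.76 + 0.57] + 1.84 = 1.93 + 1.84 = 3.77.
Reliability = 3.77 / 4.84 = 0.779.

0.779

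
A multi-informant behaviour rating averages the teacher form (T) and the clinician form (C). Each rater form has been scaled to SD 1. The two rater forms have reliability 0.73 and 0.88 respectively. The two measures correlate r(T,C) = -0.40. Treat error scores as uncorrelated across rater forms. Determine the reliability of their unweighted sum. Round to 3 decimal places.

Var(T+C) = 2 + 2·[(-0.40)] = 2 − 0.8 = 1.2.
Under uncorrelated errors the observed covariances equal the true-score covariances, so only the own-variance terms attenuate.
True-score variance = [0.73 + 0.88] − 0.8 = 1.61 − 0.8 = 0.81.
Reliability = 0.81 / 1.2 = 0.675.

0.675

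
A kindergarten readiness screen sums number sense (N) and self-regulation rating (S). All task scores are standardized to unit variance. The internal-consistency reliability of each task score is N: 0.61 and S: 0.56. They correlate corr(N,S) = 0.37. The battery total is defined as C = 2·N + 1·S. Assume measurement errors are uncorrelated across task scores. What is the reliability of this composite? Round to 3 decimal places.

Var(C) = 2² + 1 + 2·[2·0.37] = 5 + 1.48 = 6.48.
Because errors are independent across components, Cov(Tᵢ,Tⱼ) = Cov(Xᵢ,Xⱼ); the off-diagonal part of the true-score variance is the same as above.
True-score variance = [2²·0.61 + 0.56] + 1.48 = 3 + 1.48 = 4.48.
Reliability = 4.48 / 6.48 = 0.691.

0.691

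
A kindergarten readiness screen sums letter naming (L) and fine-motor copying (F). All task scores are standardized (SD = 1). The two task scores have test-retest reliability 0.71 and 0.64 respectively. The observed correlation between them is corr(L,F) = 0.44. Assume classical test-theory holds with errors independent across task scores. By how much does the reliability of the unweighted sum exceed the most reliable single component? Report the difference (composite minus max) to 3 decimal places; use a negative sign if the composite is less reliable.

0.064

Var(sum) = 2 + 0.88 = 2.88; true-score variance = 1.35 + 0.88 = 2.23; composite reliability = 0.7743.
Max component reliability = 0.7100.
Difference = 0.7743 − 0.7100 = 0.064.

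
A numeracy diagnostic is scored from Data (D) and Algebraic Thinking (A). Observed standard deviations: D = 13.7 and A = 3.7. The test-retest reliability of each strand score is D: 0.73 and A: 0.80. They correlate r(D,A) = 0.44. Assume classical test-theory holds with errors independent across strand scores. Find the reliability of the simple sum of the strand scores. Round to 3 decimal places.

0.783

Var(D+A) = 13.7² + 3.7² + 2·[13.7·3.7·0.44] = 201.38 + 44.6072 = 245.987.
Under uncorrelated errors the observed covariances equal the true-score covariances, so only the own-variance terms attenuate.
True-score variance = [13.7²·0.73 + 3.7²·0.80] + 44.6072 = 147.966 + 44.6072 = 192.573.
Reliability = 192.573 / 245.987 = 0.783.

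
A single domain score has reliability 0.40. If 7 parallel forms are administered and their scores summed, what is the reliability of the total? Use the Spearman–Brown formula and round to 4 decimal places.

0.8235

ρ_k = kρ / (1 + (k−1)ρ) = 7·0.40 / (1 + 6·0.40) = 2.800 / 3.400 = 0.8235.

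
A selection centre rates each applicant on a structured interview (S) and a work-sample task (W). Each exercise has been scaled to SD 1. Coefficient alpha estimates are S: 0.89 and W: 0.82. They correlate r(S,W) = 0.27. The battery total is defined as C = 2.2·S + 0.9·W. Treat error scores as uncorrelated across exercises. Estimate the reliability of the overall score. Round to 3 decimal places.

Var(C) = 2.2² + 0.9² + 2·[1.98·0.27] = 5.65 + 1.0692 = 6.7192.
Because errors are independent across components, Cov(Tᵢ,Tⱼ) = Cov(Xᵢ,Xⱼ); the off-diagonal part of the true-score variance is the same as above.
True-score variance = [2.2²·0.89 + 0.9²·0.82] + 1.0692 = 4.9718 + 1.0692 = 6.041.
Reliability = 6.041 / 6.7192 = 0.899.

0.899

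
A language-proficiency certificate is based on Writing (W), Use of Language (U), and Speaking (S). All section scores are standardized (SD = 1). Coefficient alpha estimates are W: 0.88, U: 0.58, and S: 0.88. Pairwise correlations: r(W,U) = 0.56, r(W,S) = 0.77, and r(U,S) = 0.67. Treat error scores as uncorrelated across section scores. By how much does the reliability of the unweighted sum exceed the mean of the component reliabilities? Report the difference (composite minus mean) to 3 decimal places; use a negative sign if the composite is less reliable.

0.126

Var(sum) = 3 + 4 = 7; true-score variance = 2.34 + 4 = 6.34; composite reliability = 0.9057.
Mean component reliability = 0.7800.
Difference = 0.9057 − 0.7800 = 0.126.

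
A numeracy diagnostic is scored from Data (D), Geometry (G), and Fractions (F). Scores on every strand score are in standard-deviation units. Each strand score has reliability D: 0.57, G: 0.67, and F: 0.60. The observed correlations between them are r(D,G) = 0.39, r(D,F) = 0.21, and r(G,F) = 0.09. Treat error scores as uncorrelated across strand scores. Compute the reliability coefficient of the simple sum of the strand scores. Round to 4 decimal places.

0.7352

Var(D+G+F) = 3 + 2·[0.39 + 0.21 + 0.09] = 3 + 1.38 = 4.38.
Under uncorrelated errors the observed covariances equal the true-score covariances, so only the own-variance terms attenuate.
True-score variance = [0.57 + 0.67 + 0.60] + 1.38 = 1.84 + 1.38 = 3.22.
Reliability = 3.22 / 4.38 = 0.7352.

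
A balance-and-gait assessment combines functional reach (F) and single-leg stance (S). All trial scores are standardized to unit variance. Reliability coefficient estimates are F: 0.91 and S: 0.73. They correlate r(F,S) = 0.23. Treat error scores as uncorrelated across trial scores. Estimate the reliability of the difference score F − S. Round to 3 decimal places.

Var(F−S) = 1 + 1 − 2·0.23 = 2 − 0.46 = 1.54.
With uncorrelated errors the cross-covariances are all true-score covariance, so they carry over unchanged; only the diagonal terms shrink to ρᵢσᵢ².
True-score variance = [0.91 + 0.73] − 0.46 = 1.64 − 0.46 = 1.18.
Reliability = 1.18 / 1.54 = 0.766.

0.766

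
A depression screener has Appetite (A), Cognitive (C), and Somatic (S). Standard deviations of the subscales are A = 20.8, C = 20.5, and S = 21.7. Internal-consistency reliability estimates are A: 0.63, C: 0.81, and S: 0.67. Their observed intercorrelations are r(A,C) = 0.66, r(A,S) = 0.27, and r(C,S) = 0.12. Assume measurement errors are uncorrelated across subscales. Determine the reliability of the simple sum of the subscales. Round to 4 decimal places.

0.8233

Var(A+C+S) = 20.8² + 20.5² + 21.7² + 2·[20.8·20.5·0.66 + 20.8·21.7·0.27 + 20.5·21.7·0.12] = 1323.78 + 913.346 = 2237.13.
With uncorrelated errors the cross-covariances are all true-score covariance, so they carry over unchanged; only the diagonal terms shrink to ρᵢσᵢ².
True-score variance = [20.8²·0.63 + 20.5²·0.81 + 21.7²·0.67] + 913.346 = 928.462 + 913.346 = 1841.81.
Reliability = 1841.81 / 2237.13 = 0.8233.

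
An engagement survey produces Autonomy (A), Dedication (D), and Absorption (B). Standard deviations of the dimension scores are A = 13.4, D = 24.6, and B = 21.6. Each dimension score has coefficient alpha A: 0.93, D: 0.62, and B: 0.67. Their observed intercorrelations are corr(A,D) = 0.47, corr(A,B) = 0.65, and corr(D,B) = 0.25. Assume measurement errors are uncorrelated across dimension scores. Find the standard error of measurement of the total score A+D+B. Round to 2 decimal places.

Var(total) = 1251.28 + 951.814 = 2203.09.
True-score variance = 854.785 + 951.814 = 1806.6, so reliability = 0.8200.
Error variance = 2203.09 − 1806.6 = 396.495; SEM = √396.495 = 19.91.

19.91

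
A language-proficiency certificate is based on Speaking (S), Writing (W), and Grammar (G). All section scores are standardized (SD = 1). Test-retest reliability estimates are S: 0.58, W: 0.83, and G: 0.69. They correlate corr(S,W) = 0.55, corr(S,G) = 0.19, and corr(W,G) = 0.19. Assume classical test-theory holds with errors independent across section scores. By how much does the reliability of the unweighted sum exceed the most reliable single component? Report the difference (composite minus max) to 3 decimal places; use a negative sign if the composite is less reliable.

Var(sum) = 3 + 1.86 = 4.86; true-score variance = 2.1 + 1.86 = 3.96; composite reliability = 0.8148.
Max component reliability = 0.8300.
Difference = 0.8148 − 0.8300 = -0.015.

-0.015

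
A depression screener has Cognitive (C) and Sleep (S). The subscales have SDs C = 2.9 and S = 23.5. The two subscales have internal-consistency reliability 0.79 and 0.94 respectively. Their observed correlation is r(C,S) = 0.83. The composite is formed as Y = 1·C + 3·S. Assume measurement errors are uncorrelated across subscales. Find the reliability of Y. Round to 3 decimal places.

Var(Y) = 2.9² + 3²·23.5² + 2·[3·2.9·23.5·0.83] = 4978.66 + 339.387 = 5318.05.
Because errors are independent across components, Cov(Tᵢ,Tⱼ) = Cov(Xᵢ,Xⱼ); the off-diagonal part of the true-score variance is the same as above.
True-score variance = [2.9²·0.79 + 3²·23.5²·0.94] + 339.387 = 4678.68 + 339.387 = 5018.07.
Reliability = 5018.07 / 5318.05 = 0.944.

0.944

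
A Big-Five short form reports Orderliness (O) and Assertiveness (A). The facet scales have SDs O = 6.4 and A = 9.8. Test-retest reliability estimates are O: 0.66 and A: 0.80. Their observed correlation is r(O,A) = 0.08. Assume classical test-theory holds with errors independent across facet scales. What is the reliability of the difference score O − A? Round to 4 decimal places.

0.7390

Var(O−A) = 6.4² + 9.8² − 2·6.4·9.8·0.08 = 137 − 10.0352 = 126.965.
With uncorrelated errors the cross-covariances are all true-score covariance, so they carry over unchanged; only the diagonal terms shrink to ρᵢσᵢ².
True-score variance = [6.4²·0.66 + 9.8²·0.80] − 10.0352 = 103.866 − 10.0352 = 93.8304.
Reliability = 93.8304 / 126.965 = 0.7390.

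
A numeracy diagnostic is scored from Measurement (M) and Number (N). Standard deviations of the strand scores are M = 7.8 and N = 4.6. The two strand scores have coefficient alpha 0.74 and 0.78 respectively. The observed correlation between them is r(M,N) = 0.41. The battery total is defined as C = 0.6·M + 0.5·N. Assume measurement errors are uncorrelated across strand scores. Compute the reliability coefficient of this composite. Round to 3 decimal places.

Var(C) = 0.6²·7.8² + 0.5²·4.6² + 2·[0.3·7.8·4.6·0.41] = 27.1924 + 8.82648 = 36.0189.
Because errors are independent across components, Cov(Tᵢ,Tⱼ) = Cov(Xᵢ,Xⱼ); the off-diagonal part of the true-score variance is the same as above.
True-score variance = [0.6²·7.8²·0.74 + 0.5²·4.6²·0.78] + 8.82648 = 20.334 + 8.82648 = 29.1605.
Reliability = 29.1605 / 36.0189 = 0.810.

0.810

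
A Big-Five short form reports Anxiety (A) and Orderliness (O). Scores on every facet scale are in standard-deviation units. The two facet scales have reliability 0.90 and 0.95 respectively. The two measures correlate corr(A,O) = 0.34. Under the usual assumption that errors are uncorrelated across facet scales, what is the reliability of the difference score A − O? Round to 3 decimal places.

0.886

Var(A−O) = 1 + 1 − 2·0.34 = 2 − 0.68 = 1.32.
Under uncorrelated errors the observed covariances equal the true-score covariances, so only the own-variance terms attenuate.
True-score variance = [0.90 + 0.95] − 0.68 = 1.85 − 0.68 = 1.17.
Reliability = 1.17 / 1.32 = 0.886.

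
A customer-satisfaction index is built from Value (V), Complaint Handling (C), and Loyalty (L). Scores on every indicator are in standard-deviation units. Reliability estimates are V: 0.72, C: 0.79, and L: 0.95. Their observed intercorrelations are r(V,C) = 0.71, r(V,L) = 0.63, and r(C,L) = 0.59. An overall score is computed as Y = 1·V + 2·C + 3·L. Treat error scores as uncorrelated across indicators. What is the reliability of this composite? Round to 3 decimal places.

Var(Y) = 1 + 2² + 3² + 2·[2·0.71 + 3·0.63 + 6·0.59] = 14 + 13.7 = 27.7.
Under uncorrelated errors the observed covariances equal the true-score covariances, so only the own-variance terms attenuate.
True-score variance = [0.72 + 2²·0.79 + 3²·0.95] + 13.7 = 12.43 + 13.7 = 26.13.
Reliability = 26.13 / 27.7 = 0.943.

0.943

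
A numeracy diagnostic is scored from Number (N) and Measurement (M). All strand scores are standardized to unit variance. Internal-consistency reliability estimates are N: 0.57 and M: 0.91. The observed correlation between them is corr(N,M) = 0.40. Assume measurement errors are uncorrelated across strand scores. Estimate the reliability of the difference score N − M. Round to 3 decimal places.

0.567

Var(N−M) = 1 + 1 − 2·0.40 = 2 − 0.8 = 1.2.
With uncorrelated errors the cross-covariances are all true-score covariance, so they carry over unchanged; only the diagonal terms shrink to ρᵢσᵢ².
True-score variance = [0.57 + 0.91] − 0.8 = 1.48 − 0.8 = 0.68.
Reliability = 0.68 / 1.2 = 0.567.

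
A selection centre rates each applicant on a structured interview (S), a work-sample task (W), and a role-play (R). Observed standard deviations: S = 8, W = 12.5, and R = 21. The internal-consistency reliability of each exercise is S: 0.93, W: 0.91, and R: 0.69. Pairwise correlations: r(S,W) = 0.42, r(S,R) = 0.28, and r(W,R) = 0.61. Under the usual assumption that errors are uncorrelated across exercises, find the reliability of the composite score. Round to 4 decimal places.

Var(S+W+R) = 8² + 12.5² + 21² + 2·[8·12.5·0.42 + 8·21·0.28 + 12.5·21·0.61] = 661.25 + 498.33 = 1159.58.
Because errors are independent across components, Cov(Tᵢ,Tⱼ) = Cov(Xᵢ,Xⱼ); the off-diagonal part of the true-score variance is the same as above.
True-score variance = [8²·0.93 + 12.5²·0.91 + 21²·0.69] + 498.33 = 505.997 + 498.33 = 1004.33.
Reliability = 1004.33 / 1159.58 = 0.8661.

0.8661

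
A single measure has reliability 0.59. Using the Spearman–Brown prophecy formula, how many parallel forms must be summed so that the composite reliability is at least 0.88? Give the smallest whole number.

k ≥ ρ*(1−ρ₁)/(ρ₁(1−ρ*)) = 0.88·0.41 / (0.59·0.12) = 5.096.
Smallest integer k = 6.

6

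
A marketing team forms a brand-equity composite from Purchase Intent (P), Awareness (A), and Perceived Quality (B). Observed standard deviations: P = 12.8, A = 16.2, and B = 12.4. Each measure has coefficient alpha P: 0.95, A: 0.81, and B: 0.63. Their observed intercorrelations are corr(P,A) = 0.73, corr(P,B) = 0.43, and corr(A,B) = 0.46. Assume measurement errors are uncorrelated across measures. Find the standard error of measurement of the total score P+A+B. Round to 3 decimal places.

Var(total) = 580.04 + 624.054 = 1204.09.
True-score variance = 465.093 + 624.054 = 1089.15, so reliability = 0.9045.
Error variance = 1204.09 − 1089.15 = 114.947; SEM = √114.947 = 10.721.

10.721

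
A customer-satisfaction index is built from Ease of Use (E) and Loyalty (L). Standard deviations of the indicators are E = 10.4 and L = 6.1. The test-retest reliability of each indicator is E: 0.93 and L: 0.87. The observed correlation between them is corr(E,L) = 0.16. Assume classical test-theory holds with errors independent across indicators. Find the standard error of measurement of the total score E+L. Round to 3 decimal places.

Var(total) = 145.37 + 20.3008 = 165.671.
True-score variance = 132.962 + 20.3008 = 153.262, so reliability = 0.9251.
Error variance = 165.671 − 153.262 = 12.4085; SEM = √12.4085 = 3.523.

3.523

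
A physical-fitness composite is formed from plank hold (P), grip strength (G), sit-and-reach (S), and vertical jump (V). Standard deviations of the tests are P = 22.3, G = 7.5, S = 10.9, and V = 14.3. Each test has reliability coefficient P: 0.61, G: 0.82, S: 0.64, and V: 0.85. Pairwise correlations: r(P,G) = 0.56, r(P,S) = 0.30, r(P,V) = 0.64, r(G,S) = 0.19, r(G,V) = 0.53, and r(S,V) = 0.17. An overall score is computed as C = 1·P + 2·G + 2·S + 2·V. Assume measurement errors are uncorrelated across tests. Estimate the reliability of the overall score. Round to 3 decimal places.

0.877

Var(C) = 22.3² + 2²·7.5² + 2²·10.9² + 2²·14.3² + 2·[2·22.3·7.5·0.56 + 2·22.3·10.9·0.30 + 2·22.3·14.3·0.64 + 4·7.5·10.9·0.19 + 4·7.5·14.3·0.53 + 4·10.9·14.3·0.17] = 2015.49 + 2273.67 = 4289.16.
With uncorrelated errors the cross-covariances are all true-score covariance, so they carry over unchanged; only the diagonal terms shrink to ρᵢσᵢ².
True-score variance = [22.3²·0.61 + 2²·7.5²·0.82 + 2²·10.9²·0.64 + 2²·14.3²·0.85] + 2273.67 = 1487.27 + 2273.67 = 3760.93.
Reliability = 3760.93 / 4289.16 = 0.877.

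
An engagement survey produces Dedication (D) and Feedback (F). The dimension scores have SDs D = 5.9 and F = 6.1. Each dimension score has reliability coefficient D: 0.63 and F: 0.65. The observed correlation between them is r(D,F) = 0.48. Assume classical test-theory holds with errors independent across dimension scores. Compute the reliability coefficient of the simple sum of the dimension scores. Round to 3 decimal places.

0.757

Var(D+F) = 5.9² + 6.1² + 2·[5.9·6.1·0.48] = 72.02 + 34.5504 = 106.57.
With uncorrelated errors the cross-covariances are all true-score covariance, so they carry over unchanged; only the diagonal terms shrink to ρᵢσᵢ².
True-score variance = [5.9²·0.63 + 6.1²·0.65] + 34.5504 = 46.1168 + 34.5504 = 80.6672.
Reliability = 80.6672 / 106.57 = 0.757.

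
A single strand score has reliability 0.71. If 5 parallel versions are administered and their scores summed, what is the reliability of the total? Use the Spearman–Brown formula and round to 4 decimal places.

0.9245

ρ_k = kρ / (1 + (k−1)ρ) = 5·0.71 / (1 + 4·0.71) = 3.550 / 3.840 = 0.9245.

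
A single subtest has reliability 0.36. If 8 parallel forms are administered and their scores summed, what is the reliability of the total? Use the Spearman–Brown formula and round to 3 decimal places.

0.818

ρ_k = kρ / (1 + (k−1)ρ) = 8·0.36 / (1 + 7·0.36) = 2.880 / 3.520 = 0.818.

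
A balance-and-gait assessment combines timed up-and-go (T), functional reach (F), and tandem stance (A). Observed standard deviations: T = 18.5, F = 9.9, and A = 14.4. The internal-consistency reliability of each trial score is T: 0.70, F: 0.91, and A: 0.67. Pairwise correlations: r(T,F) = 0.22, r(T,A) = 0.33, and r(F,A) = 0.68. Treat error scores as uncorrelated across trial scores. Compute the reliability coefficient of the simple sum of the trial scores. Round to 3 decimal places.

0.836

Var(T+F+A) = 18.5² + 9.9² + 14.4² + 2·[18.5·9.9·0.22 + 18.5·14.4·0.33 + 9.9·14.4·0.68] = 647.62 + 450.292 = 1097.91.
With uncorrelated errors the cross-covariances are all true-score covariance, so they carry over unchanged; only the diagonal terms shrink to ρᵢσᵢ².
True-score variance = [18.5²·0.70 + 9.9²·0.91 + 14.4²·0.67] + 450.292 = 467.695 + 450.292 = 917.987.
Reliability = 917.987 / 1097.91 = 0.836.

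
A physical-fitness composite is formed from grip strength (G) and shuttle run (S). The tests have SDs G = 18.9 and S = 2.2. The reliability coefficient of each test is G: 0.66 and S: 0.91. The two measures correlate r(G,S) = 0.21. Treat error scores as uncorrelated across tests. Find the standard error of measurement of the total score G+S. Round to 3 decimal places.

11.040

Var(total) = 362.05 + 17.4636 = 379.514.
True-score variance = 240.163 + 17.4636 = 257.627, so reliability = 0.6788.
Error variance = 379.514 − 257.627 = 121.887; SEM = √121.887 = 11.040.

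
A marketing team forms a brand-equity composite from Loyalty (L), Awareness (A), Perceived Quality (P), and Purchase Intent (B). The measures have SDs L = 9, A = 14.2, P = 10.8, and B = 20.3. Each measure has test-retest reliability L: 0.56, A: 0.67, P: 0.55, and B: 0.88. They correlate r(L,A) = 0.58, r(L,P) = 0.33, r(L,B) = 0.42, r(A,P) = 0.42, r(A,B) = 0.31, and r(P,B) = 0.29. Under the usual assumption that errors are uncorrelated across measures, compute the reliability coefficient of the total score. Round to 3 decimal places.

Var(L+A+P+B) = 9² + 14.2² + 10.8² + 20.3² + 2·[9·14.2·0.58 + 9·10.8·0.33 + 9·20.3·0.42 + 14.2·10.8·0.42 + 14.2·20.3·0.31 + 10.8·20.3·0.29] = 811.37 + 800.571 = 1611.94.
Under uncorrelated errors the observed covariances equal the true-score covariances, so only the own-variance terms attenuate.
True-score variance = [9²·0.56 + 14.2²·0.67 + 10.8²·0.55 + 20.3²·0.88] + 800.571 = 607.25 + 800.571 = 1407.82.
Reliability = 1407.82 / 1611.94 = 0.873.

0.873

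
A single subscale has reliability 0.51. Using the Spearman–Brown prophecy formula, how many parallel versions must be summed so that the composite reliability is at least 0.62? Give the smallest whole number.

2

k ≥ ρ*(1−ρ₁)/(ρ₁(1−ρ*)) = 0.62·0.49 / (0.51·0.38) = 1.568.
Smallest integer k = 2.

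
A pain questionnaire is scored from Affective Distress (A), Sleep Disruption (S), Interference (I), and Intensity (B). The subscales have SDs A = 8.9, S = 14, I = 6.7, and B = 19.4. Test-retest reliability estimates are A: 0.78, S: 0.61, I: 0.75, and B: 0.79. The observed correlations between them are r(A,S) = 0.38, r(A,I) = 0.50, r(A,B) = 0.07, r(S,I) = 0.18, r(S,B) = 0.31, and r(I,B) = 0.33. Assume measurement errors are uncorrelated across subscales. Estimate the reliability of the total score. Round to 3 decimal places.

Var(A+S+I+B) = 8.9² + 14² + 6.7² + 19.4² + 2·[8.9·14·0.38 + 8.9·6.7·0.50 + 8.9·19.4·0.07 + 14·6.7·0.18 + 14·19.4·0.31 + 6.7·19.4·0.33] = 696.46 + 466.445 = 1162.91.
Under uncorrelated errors the observed covariances equal the true-score covariances, so only the own-variance terms attenuate.
True-score variance = [8.9²·0.78 + 14²·0.61 + 6.7²·0.75 + 19.4²·0.79] + 466.445 = 512.336 + 466.445 = 978.781.
Reliability = 978.781 / 1162.91 = 0.842.

0.842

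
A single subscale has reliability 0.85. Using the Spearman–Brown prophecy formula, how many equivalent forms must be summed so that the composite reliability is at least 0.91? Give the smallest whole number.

2

k ≥ ρ*(1−ρ₁)/(ρ₁(1−ρ*)) = 0.91·0.15 / (0.85·0.09) = 1.784.
Smallest integer k = 2.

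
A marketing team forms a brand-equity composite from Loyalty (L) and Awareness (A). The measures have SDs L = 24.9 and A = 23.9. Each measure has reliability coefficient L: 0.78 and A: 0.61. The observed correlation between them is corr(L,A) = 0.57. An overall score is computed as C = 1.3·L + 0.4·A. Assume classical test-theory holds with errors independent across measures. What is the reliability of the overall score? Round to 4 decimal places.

Var(C) = 1.3²·24.9² + 0.4²·23.9² + 2·[0.52·24.9·23.9·0.57] = 1139.21 + 352.781 = 1491.99.
Because errors are independent across components, Cov(Tᵢ,Tⱼ) = Cov(Xᵢ,Xⱼ); the off-diagonal part of the true-score variance is the same as above.
True-score variance = [1.3²·24.9²·0.78 + 0.4²·23.9²·0.61] + 352.781 = 873.047 + 352.781 = 1225.83.
Reliability = 1225.83 / 1491.99 = 0.8216.

0.8216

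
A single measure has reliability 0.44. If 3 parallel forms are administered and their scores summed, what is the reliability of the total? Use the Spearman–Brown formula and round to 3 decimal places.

0.702

ρ_k = kρ / (1 + (k−1)ρ) = 3·0.44 / (1 + 2·0.44) = 1.320 / 1.880 = 0.702.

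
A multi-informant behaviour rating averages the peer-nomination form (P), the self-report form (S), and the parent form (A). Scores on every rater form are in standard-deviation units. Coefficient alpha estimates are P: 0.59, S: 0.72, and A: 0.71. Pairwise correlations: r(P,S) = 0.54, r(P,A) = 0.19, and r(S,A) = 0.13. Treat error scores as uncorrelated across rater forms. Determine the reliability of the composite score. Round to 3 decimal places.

0.792

Var(P+S+A) = 3 + 2·[0.54 + 0.19 + 0.13] = 3 + 1.72 = 4.72.
Under uncorrelated errors the observed covariances equal the true-score covariances, so only the own-variance terms attenuate.
True-score variance = [0.59 + 0.72 + 0.71] + 1.72 = 2.02 + 1.72 = 3.74.
Reliability = 3.74 / 4.72 = 0.792.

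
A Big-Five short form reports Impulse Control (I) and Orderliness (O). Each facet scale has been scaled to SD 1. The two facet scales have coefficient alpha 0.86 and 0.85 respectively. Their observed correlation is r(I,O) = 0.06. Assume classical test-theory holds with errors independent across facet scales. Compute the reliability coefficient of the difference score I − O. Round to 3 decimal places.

0.846

Var(I−O) = 1 + 1 − 2·0.06 = 2 − 0.12 = 1.88.
With uncorrelated errors the cross-covariances are all true-score covariance, so they carry over unchanged; only the diagonal terms shrink to ρᵢσᵢ².
True-score variance = [0.86 + 0.85] − 0.12 = 1.71 − 0.12 = 1.59.
Reliability = 1.59 / 1.88 = 0.846.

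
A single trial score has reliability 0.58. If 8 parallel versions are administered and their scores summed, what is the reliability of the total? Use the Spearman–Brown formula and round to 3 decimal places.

ρ_k = kρ / (1 + (k−1)ρ) = 8·0.58 / (1 + 7·0.58) = 4.640 / 5.060 = 0.917.

0.917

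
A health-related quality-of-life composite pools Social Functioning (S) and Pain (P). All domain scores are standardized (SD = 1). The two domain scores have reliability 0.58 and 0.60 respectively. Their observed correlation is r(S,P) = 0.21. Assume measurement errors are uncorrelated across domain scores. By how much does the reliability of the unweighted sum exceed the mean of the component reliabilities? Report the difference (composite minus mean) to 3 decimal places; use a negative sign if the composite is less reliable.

Var(sum) = 2 + 0.42 = 2.42; true-score variance = 1.18 + 0.42 = 1.6; composite reliability = 0.6612.
Mean component reliability = 0.5900.
Difference = 0.6612 − 0.5900 = 0.071.

0.071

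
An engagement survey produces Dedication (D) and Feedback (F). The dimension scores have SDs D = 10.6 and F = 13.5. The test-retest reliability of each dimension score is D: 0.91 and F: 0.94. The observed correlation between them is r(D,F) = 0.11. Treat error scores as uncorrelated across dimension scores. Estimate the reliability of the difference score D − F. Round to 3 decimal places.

Var(D−F) = 10.6² + 13.5² − 2·10.6·13.5·0.11 = 294.61 − 31.482 = 263.128.
Under uncorrelated errors the observed covariances equal the true-score covariances, so only the own-variance terms attenuate.
True-score variance = [10.6²·0.91 + 13.5²·0.94] − 31.482 = 273.563 − 31.482 = 242.081.
Reliability = 242.081 / 263.128 = 0.920.

0.920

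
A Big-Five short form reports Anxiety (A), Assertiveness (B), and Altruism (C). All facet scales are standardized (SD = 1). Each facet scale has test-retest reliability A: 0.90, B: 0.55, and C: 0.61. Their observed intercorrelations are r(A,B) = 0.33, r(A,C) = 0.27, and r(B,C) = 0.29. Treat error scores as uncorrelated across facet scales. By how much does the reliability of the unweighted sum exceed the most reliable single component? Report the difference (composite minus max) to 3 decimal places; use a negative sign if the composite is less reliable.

-0.097

Var(sum) = 3 + 1.78 = 4.78; true-score variance = 2.06 + 1.78 = 3.84; composite reliability = 0.8033.
Max component reliability = 0.9000.
Difference = 0.8033 − 0.9000 = -0.097.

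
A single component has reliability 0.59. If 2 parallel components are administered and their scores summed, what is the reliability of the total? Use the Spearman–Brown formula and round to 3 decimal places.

ρ_k = kρ / (1 + (k−1)ρ) = 2·0.59 / (1 + 1·0.59) = 1.180 / 1.590 = 0.742.

0.742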